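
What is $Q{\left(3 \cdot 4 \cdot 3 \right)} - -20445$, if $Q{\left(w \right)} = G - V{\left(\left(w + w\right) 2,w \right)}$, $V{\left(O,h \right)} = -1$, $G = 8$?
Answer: $20454$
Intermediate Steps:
$Q{\left(w \right)} = 9$ ($Q{\left(w \right)} = 8 - -1 = 8 + 1 = 9$)
$Q{\left(3 \cdot 4 \cdot 3 \right)} - -20445 = 9 - -20445 = 9 + 20445 = 20454$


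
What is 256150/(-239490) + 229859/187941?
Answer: 230261492/1500333003 ≈ 0.15347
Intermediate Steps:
256150/(-239490) + 229859/187941 = 256150*(-1/239490) + 229859*(1/187941) = -25615/23949 + 229859/187941 = 230261492/1500333003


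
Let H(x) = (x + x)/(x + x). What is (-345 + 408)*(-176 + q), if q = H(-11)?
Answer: -11025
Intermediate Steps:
H(x) = 1 (H(x) = (2*x)/((2*x)) = (2*x)*(1/(2*x)) = 1)
q = 1
(-345 + 408)*(-176 + q) = (-345 + 408)*(-176 + 1) = 63*(-175) = -11025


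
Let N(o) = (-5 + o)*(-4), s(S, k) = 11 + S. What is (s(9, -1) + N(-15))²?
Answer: 10000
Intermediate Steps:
N(o) = 20 - 4*o
(s(9, -1) + N(-15))² = ((11 + 9) + (20 - 4*(-15)))² = (20 + (20 + 60))² = (20 + 80)² = 100² = 10000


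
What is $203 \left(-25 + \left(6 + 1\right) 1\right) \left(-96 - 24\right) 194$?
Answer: $85065120$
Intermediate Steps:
$203 \left(-25 + \left(6 + 1\right) 1\right) \left(-96 - 24\right) 194 = 203 \left(-25 + 7 \cdot 1\right) \left(-120\right) 194 = 203 \left(-25 + 7\right) \left(-120\right) 194 = 203 \left(\left(-18\right) \left(-120\right)\right) 194 = 203 \cdot 2160 \cdot 194 = 438480 \cdot 194 = 85065120$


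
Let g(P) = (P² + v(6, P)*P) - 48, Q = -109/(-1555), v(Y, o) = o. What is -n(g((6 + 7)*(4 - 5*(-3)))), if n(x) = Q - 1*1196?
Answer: 1859671/1555 ≈ 1195.9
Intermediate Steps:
Q = 109/1555 (Q = -109*(-1/1555) = 109/1555 ≈ 0.070096)
g(P) = -48 + 2*P² (g(P) = (P² + P*P) - 48 = (P² + P²) - 48 = 2*P² - 48 = -48 + 2*P²)
n(x) = -1859671/1555 (n(x) = 109/1555 - 1*1196 = 109/1555 - 1196 = -1859671/1555)
-n(g((6 + 7)*(4 - 5*(-3)))) = -1*(-1859671/1555) = 1859671/1555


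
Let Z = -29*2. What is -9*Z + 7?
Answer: 529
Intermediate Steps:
Z = -58
-9*Z + 7 = -9*(-58) + 7 = 522 + 7 = 529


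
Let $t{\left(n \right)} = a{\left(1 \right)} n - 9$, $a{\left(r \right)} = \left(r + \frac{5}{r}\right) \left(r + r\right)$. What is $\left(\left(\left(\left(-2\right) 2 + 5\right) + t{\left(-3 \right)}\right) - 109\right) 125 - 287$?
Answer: $-19412$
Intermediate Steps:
$a{\left(r \right)} = 2 r \left(r + \frac{5}{r}\right)$ ($a{\left(r \right)} = \left(r + \frac{5}{r}\right) 2 r = 2 r \left(r + \frac{5}{r}\right)$)
$t{\left(n \right)} = -9 + 12 n$ ($t{\left(n \right)} = \left(10 + 2 \cdot 1^{2}\right) n - 9 = \left(10 + 2 \cdot 1\right) n - 9 = \left(10 + 2\right) n - 9 = 12 n - 9 = -9 + 12 n$)
$\left(\left(\left(\left(-2\right) 2 + 5\right) + t{\left(-3 \right)}\right) - 109\right) 125 - 287 = \left(\left(\left(\left(-2\right) 2 + 5\right) + \left(-9 + 12 \left(-3\right)\right)\right) - 109\right) 125 - 287 = \left(\left(\left(-4 + 5\right) - 45\right) - 109\right) 125 - 287 = \left(\left(1 - 45\right) - 109\right) 125 - 287 = \left(-44 - 109\right) 125 - 287 = \left(-153\right) 125 - 287 = -19125 - 287 = -19412$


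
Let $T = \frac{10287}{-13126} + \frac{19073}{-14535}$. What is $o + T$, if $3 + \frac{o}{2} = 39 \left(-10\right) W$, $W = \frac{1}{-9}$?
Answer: $\frac{14990229997}{190786410} \approx 78.571$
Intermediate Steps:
$W = - \frac{1}{9} \approx -0.11111$
$o = \frac{242}{3}$ ($o = -6 + 2 \cdot 39 \left(-10\right) \left(- \frac{1}{9}\right) = -6 + 2 \left(\left(-390\right) \left(- \frac{1}{9}\right)\right) = -6 + 2 \cdot \frac{130}{3} = -6 + \frac{260}{3} = \frac{242}{3} \approx 80.667$)
$T = - \frac{399873743}{190786410}$ ($T = 10287 \left(- \frac{1}{13126}\right) + 19073 \left(- \frac{1}{14535}\right) = - \frac{10287}{13126} - \frac{19073}{14535} = - \frac{399873743}{190786410} \approx -2.0959$)
$o + T = \frac{242}{3} - \frac{399873743}{190786410} = \frac{14990229997}{190786410}$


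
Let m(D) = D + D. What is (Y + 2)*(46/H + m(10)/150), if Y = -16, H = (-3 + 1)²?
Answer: -2443/15 ≈ -162.87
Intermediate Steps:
m(D) = 2*D
H = 4 (H = (-2)² = 4)
(Y + 2)*(46/H + m(10)/150) = (-16 + 2)*(46/4 + (2*10)/150) = -14*(46*(¼) + 20*(1/150)) = -14*(23/2 + 2/15) = -14*349/30 = -2443/15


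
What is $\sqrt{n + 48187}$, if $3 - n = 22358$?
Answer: $2 \sqrt{6458} \approx 160.72$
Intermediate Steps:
$n = -22355$ ($n = 3 - 22358 = -22355$)
$\sqrt{n + 48187} = \sqrt{-22355 + 48187} = \sqrt{25832} = 2 \sqrt{6458}$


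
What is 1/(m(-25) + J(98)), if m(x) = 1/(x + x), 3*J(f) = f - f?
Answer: -50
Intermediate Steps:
J(f) = 0 (J(f) = (f - f)/3 = (⅓)*0 = 0)
m(x) = 1/(2*x)
1/(m(-25) + J(98)) = 1/((½)/(-25) + 0) = 1/((½)*(-1/25) + 0) = 1/(-1/50 + 0) = 1/(-1/50) = -50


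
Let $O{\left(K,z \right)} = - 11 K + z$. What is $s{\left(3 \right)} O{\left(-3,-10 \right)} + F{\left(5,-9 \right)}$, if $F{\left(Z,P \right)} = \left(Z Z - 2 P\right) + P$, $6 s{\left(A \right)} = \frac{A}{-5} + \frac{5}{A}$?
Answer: $\frac{1714}{45} \approx 38.089$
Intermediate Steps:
$s{\left(A \right)} = - \frac{A}{30} + \frac{5}{6 A}$ ($s{\left(A \right)} = \frac{\frac{A}{-5} + \frac{5}{A}}{6} = \frac{A \left(- \frac{1}{5}\right) + \frac{5}{A}}{6} = \frac{- \frac{A}{5} + \frac{5}{A}}{6} = \frac{\frac{5}{A} - \frac{A}{5}}{6} = - \frac{A}{30} + \frac{5}{6 A}$)
$F{\left(Z,P \right)} = Z^{2} - P$ ($F{\left(Z,P \right)} = \left(Z^{2} - 2 P\right) + P = Z^{2} - P$)
$O{\left(K,z \right)} = z - 11 K$
$s{\left(3 \right)} O{\left(-3,-10 \right)} + F{\left(5,-9 \right)} = \frac{25 - 3^{2}}{30 \cdot 3} \left(-10 - -33\right) - \left(-9 - 5^{2}\right) = \frac{1}{30} \cdot \frac{1}{3} \left(25 - 9\right) \left(-10 + 33\right) + \left(25 + 9\right) = \frac{1}{30} \cdot \frac{1}{3} \left(25 - 9\right) 23 + 34 = \frac{1}{30} \cdot \frac{1}{3} \cdot 16 \cdot 23 + 34 = \frac{8}{45} \cdot 23 + 34 = \frac{184}{45} + 34 = \frac{1714}{45}$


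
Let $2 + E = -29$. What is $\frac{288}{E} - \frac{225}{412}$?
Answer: $- \frac{125631}{12772} \approx -9.8364$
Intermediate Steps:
$E = -31$ ($E = -2 - 29 = -31$)
$\frac{288}{E} - \frac{225}{412} = \frac{288}{-31} - \frac{225}{412} = 288 \left(- \frac{1}{31}\right) - \frac{225}{412} = - \frac{288}{31} - \frac{225}{412} = - \frac{125631}{12772}$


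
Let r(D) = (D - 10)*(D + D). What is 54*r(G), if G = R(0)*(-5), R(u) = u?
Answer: 0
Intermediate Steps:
G = 0 (G = 0*(-5) = 0)
r(D) = 2*D*(-10 + D) (r(D) = (-10 + D)*(2*D) = 2*D*(-10 + D))
54*r(G) = 54*(2*0*(-10 + 0)) = 54*(2*0*(-10)) = 54*0 = 0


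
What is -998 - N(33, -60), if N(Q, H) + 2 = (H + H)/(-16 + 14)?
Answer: -1056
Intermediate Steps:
N(Q, H) = -2 - H (N(Q, H) = -2 + (H + H)/(-16 + 14) = -2 + (2*H)/(-2) = -2 + (2*H)*(-1/2) = -2 - H)
-998 - N(33, -60) = -998 - (-2 - 1*(-60)) = -998 - (-2 + 60) = -998 - 1*58 = -998 - 58 = -1056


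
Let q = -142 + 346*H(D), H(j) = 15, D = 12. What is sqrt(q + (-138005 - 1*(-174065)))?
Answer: 2*sqrt(10277) ≈ 202.75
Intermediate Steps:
q = 5048 (q = -142 + 346*15 = -142 + 5190 = 5048)
sqrt(q + (-138005 - 1*(-174065))) = sqrt(5048 + (-138005 - 1*(-174065))) = sqrt(5048 + (-138005 + 174065)) = sqrt(5048 + 36060) = sqrt(41108) = 2*sqrt(10277)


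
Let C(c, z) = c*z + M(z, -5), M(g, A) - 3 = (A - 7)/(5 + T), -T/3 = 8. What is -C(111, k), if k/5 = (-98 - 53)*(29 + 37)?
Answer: 105091401/19 ≈ 5.5311e+6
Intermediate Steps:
T = -24 (T = -3*8 = -24)
M(g, A) = 64/19 - A/19 (M(g, A) = 3 + (A - 7)/(5 - 24) = 3 + (-7 + A)/(-19) = 3 + (-7 + A)*(-1/19) = 3 + (7/19 - A/19) = 64/19 - A/19)
k = -49830 (k = 5*((-98 - 53)*(29 + 37)) = 5*(-151*66) = 5*(-9966) = -49830)
C(c, z) = 69/19 + c*z (C(c, z) = c*z + (64/19 - 1/19*(-5)) = c*z + (64/19 + 5/19) = c*z + 69/19 = 69/19 + c*z)
-C(111, k) = -(69/19 + 111*(-49830)) = -(69/19 - 5531130) = -1*(-105091401/19) = 105091401/19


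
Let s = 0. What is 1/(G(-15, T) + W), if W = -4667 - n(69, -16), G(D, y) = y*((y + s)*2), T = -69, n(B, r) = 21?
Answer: 1/4834 ≈ 0.00020687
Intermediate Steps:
G(D, y) = 2*y**2 (G(D, y) = y*((y + 0)*2) = y*(y*2) = y*(2*y) = 2*y**2)
W = -4688 (W = -4667 - 1*21 = -4667 - 21 = -4688)
1/(G(-15, T) + W) = 1/(2*(-69)**2 - 4688) = 1/(2*4761 - 4688) = 1/(9522 - 4688) = 1/4834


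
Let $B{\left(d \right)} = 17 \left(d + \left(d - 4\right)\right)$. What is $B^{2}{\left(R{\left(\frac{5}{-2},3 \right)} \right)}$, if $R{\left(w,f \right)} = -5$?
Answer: $56644$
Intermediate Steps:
$B{\left(d \right)} = -68 + 34 d$ ($B{\left(d \right)} = 17 \left(d + \left(d - 4\right)\right) = 17 \left(d + \left(-4 + d\right)\right) = 17 \left(-4 + 2 d\right) = -68 + 34 d$)
$B^{2}{\left(R{\left(\frac{5}{-2},3 \right)} \right)} = \left(-68 + 34 \left(-5\right)\right)^{2} = \left(-68 - 170\right)^{2} = \left(-238\right)^{2} = 56644$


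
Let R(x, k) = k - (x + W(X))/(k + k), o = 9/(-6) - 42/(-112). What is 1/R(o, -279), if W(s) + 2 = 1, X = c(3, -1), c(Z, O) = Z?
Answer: -4464/1245473 ≈ -0.0035842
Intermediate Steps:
X = 3
o = -9/8 (o = 9*(-⅙) - 42*(-1/112) = -3/2 + 3/8 = -9/8 ≈ -1.1250)
W(s) = -1 (W(s) = -2 + 1 = -1)
R(x, k) = k - (-1 + x)/(2*k) (R(x, k) = k - (x - 1)/(k + k) = k - (-1 + x)/(2*k))
1/R(o, -279) = 1/((½)*(1 - 1*(-9/8) + 2*(-279)²)/(-279)) = 1/((½)*(-1/279)*(1 + 9/8 + 2*77841)) = 1/((½)*(-1/279)*(1 + 9/8 + 155682)) = 1/((½)*(-1/279)*(1245473/8)) = 1/(-1245473/4464) = -4464/1245473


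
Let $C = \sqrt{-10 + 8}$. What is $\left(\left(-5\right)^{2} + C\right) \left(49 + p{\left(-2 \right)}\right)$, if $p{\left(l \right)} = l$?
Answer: $1175 + 47 i \sqrt{2} \approx 1175.0 + 66.468 i$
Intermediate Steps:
$C = i \sqrt{2}$ ($C = \sqrt{-2} = i \sqrt{2} \approx 1.4142 i$)
$\left(\left(-5\right)^{2} + C\right) \left(49 + p{\left(-2 \right)}\right) = \left(\left(-5\right)^{2} + i \sqrt{2}\right) \left(49 - 2\right) = \left(25 + i \sqrt{2}\right) 47 = 1175 + 47 i \sqrt{2}$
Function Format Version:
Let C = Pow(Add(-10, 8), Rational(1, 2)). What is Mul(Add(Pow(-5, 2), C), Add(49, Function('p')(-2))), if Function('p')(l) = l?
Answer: Add(1175, Mul(47, I, Pow(2, Rational(1, 2)))) ≈ Add(1175.0, Mul(66.468, I))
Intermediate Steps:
C = Mul(I, Pow(2, Rational(1, 2))) (C = Pow(-2, Rational(1, 2)) = Mul(I, Pow(2, Rational(1, 2))) ≈ Mul(1.4142, I))
Mul(Add(Pow(-5, 2), C), Add(49, Function('p')(-2))) = Mul(Add(Pow(-5, 2), Mul(I, Pow(2, Rational(1, 2)))), Add(49, -2)) = Mul(Add(25, Mul(I, Pow(2, Rational(1, 2)))), 47) = Add(1175, Mul(47, I, Pow(2, Rational(1, 2))))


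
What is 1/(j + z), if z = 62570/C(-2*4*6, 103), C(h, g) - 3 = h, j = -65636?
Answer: -9/603238 ≈ -1.4919e-5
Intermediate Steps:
C(h, g) = 3 + h
z = -12514/9 (z = 62570/(3 - 2*4*6) = 62570/(3 - 8*6) = 62570/(3 - 48) = 62570/(-45) = 62570*(-1/45) = -12514/9 ≈ -1390.4)
1/(j + z) = 1/(-65636 - 12514/9) = 1/(-603238/9) = -9/603238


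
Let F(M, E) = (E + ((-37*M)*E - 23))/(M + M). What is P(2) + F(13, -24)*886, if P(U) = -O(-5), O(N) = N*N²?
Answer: 5094796/13 ≈ 3.9191e+5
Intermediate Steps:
O(N) = N³
F(M, E) = (-23 + E - 37*E*M)/(2*M) (F(M, E) = (E + (-37*E*M - 23))/((2*M)) = (E + (-23 - 37*E*M))*(1/(2*M)) = (-23 + E - 37*E*M)*(1/(2*M)) = (-23 + E - 37*E*M)/(2*M))
P(U) = 125 (P(U) = -1*(-5)³ = -1*(-125) = 125)
P(2) + F(13, -24)*886 = 125 + ((½)*(-23 - 24 - 37*(-24)*13)/13)*886 = 125 + ((½)*(1/13)*(-23 - 24 + 11544))*886 = 125 + ((½)*(1/13)*11497)*886 = 125 + (11497/26)*886 = 125 + 5093171/13 = 5094796/13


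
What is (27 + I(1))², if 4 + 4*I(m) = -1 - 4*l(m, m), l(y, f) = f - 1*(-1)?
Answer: 9025/16 ≈ 564.06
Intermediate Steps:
l(y, f) = 1 + f (l(y, f) = f + 1 = 1 + f)
I(m) = -9/4 - m (I(m) = -1 + (-1 - 4*(1 + m))/4 = -1 + (-1 + (-4 - 4*m))/4 = -1 + (-5 - 4*m)/4 = -1 + (-5/4 - m) = -9/4 - m)
(27 + I(1))² = (27 + (-9/4 - 1*1))² = (27 + (-9/4 - 1))² = (27 - 13/4)² = (95/4)² = 9025/16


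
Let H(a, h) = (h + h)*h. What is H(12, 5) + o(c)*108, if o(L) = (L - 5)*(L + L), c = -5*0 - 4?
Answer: 7826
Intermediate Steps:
H(a, h) = 2*h² (H(a, h) = (2*h)*h = 2*h²)
c = -4 (c = 0 - 4 = -4)
o(L) = 2*L*(-5 + L) (o(L) = (-5 + L)*(2*L) = 2*L*(-5 + L))
H(12, 5) + o(c)*108 = 2*5² + (2*(-4)*(-5 - 4))*108 = 2*25 + (2*(-4)*(-9))*108 = 50 + 72*108 = 50 + 7776 = 7826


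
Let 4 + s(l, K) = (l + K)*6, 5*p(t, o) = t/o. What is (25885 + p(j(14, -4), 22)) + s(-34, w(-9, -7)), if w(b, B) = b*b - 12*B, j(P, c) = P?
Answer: 1466692/55 ≈ 26667.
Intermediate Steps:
w(b, B) = b**2 - 12*B
p(t, o) = t/(5*o) (p(t, o) = (t/o)/5 = t/(5*o))
s(l, K) = -4 + 6*K + 6*l (s(l, K) = -4 + (l + K)*6 = -4 + (K + l)*6 = -4 + (6*K + 6*l) = -4 + 6*K + 6*l)
(25885 + p(j(14, -4), 22)) + s(-34, w(-9, -7)) = (25885 + (1/5)*14/22) + (-4 + 6*((-9)**2 - 12*(-7)) + 6*(-34)) = (25885 + (1/5)*14*(1/22)) + (-4 + 6*(81 + 84) - 204) = (25885 + 7/55) + (-4 + 6*165 - 204) = 1423682/55 + (-4 + 990 - 204) = 1423682/55 + 782 = 1466692/55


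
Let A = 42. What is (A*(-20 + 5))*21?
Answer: -13230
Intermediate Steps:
(A*(-20 + 5))*21 = (42*(-20 + 5))*21 = (42*(-15))*21 = -630*21 = -13230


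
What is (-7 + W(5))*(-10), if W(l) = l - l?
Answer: 70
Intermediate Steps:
W(l) = 0
(-7 + W(5))*(-10) = (-7 + 0)*(-10) = -7*(-10) = 70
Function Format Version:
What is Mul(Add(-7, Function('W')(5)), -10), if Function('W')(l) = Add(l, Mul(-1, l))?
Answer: 70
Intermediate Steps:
Function('W')(l) = 0
Mul(Add(-7, Function('W')(5)), -10) = Mul(Add(-7, 0), -10) = Mul(-7, -10) = 70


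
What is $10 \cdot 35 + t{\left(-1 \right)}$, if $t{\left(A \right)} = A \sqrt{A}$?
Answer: $350 - i \approx 350.0 - 1.0 i$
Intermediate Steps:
$t{\left(A \right)} = A^{\frac{3}{2}}$
$10 \cdot 35 + t{\left(-1 \right)} = 10 \cdot 35 + \left(-1\right)^{\frac{3}{2}} = 350 - i$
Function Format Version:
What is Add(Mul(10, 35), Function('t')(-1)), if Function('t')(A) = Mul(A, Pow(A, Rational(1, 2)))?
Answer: Add(350, Mul(-1, I)) ≈ Add(350.00, Mul(-1.0000, I))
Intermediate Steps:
Function('t')(A) = Pow(A, Rational(3, 2))
Add(Mul(10, 35), Function('t')(-1)) = Add(Mul(10, 35), Pow(-1, Rational(3, 2))) = Add(350, Mul(-1, I))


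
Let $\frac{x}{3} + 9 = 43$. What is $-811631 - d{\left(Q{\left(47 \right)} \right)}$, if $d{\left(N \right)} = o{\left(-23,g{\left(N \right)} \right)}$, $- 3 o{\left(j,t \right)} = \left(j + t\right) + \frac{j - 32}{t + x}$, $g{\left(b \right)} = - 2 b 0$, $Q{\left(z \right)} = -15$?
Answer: $- \frac{248361487}{306} \approx -8.1164 \cdot 10^{5}$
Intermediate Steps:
$x = 102$ ($x = -27 + 3 \cdot 43 = -27 + 129 = 102$)
$g{\left(b \right)} = 0$
$o{\left(j,t \right)} = - \frac{j}{3} - \frac{t}{3} - \frac{-32 + j}{3 \left(102 + t\right)}$ ($o{\left(j,t \right)} = - \frac{\left(j + t\right) + \frac{j - 32}{t + 102}}{3} = - \frac{\left(j + t\right) + \frac{-32 + j}{102 + t}}{3} = - \frac{j + t + \frac{-32 + j}{102 + t}}{3} = - \frac{j}{3} - \frac{t}{3} - \frac{-32 + j}{3 \left(102 + t\right)}$)
$d{\left(N \right)} = \frac{2401}{306}$ ($d{\left(N \right)} = \frac{32 - 0^{2} - -2369 - 0 - \left(-23\right) 0}{3 \left(102 + 0\right)} = \frac{32 - 0 + 2369 + 0 + 0}{3 \cdot 102} = \frac{1}{3} \cdot \frac{1}{102} \left(32 + 0 + 2369 + 0 + 0\right) = \frac{1}{3} \cdot \frac{1}{102} \cdot 2401 = \frac{2401}{306}$)
$-811631 - d{\left(Q{\left(47 \right)} \right)} = -811631 - \frac{2401}{306} = - \frac{248361487}{306}$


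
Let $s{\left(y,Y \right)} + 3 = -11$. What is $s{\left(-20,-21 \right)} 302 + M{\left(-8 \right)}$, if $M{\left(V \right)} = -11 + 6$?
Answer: $-4233$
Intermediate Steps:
$M{\left(V \right)} = -5$
$s{\left(y,Y \right)} = -14$ ($s{\left(y,Y \right)} = -3 - 11 = -14$)
$s{\left(-20,-21 \right)} 302 + M{\left(-8 \right)} = \left(-14\right) 302 - 5 = -4228 - 5 = -4233$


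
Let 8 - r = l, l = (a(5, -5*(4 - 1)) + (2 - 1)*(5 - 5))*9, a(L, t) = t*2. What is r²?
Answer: 77284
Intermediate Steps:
a(L, t) = 2*t
l = -270 (l = (2*(-5*(4 - 1)) + (2 - 1)*(5 - 5))*9 = (2*(-5*3) + 1*0)*9 = (2*(-15) + 0)*9 = (-30 + 0)*9 = -30*9 = -270)
r = 278 (r = 8 - 1*(-270) = 8 + 270 = 278)
r² = 278² = 77284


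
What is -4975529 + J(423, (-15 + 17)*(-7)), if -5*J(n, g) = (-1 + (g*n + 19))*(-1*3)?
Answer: -24895357/5 ≈ -4.9791e+6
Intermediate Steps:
J(n, g) = 54/5 + 3*g*n/5 (J(n, g) = -(-1 + (g*n + 19))*(-1*3)/5 = -(-1 + (19 + g*n))*(-3)/5 = -(18 + g*n)*(-3)/5 = -(-54 - 3*g*n)/5 = 54/5 + 3*g*n/5)
-4975529 + J(423, (-15 + 17)*(-7)) = -4975529 + (54/5 + (3/5)*((-15 + 17)*(-7))*423) = -4975529 + (54/5 + (3/5)*(2*(-7))*423) = -4975529 + (54/5 + (3/5)*(-14)*423) = -4975529 + (54/5 - 17766/5) = -4975529 - 17712/5 = -24895357/5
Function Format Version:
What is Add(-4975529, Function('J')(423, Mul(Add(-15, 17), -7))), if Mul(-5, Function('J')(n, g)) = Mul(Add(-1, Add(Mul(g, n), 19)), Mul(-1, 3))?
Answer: Rational(-24895357, 5) ≈ -4.9791e+6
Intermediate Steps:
Function('J')(n, g) = Add(Rational(54, 5), Mul(Rational(3, 5), g, n)) (Function('J')(n, g) = Mul(Rational(-1, 5), Mul(Add(-1, Add(Mul(g, n), 19)), Mul(-1, 3))) = Mul(Rational(-1, 5), Mul(Add(-1, Add(19, Mul(g, n))), -3)) = Mul(Rational(-1, 5), Mul(Add(18, Mul(g, n)), -3)) = Mul(Rational(-1, 5), Add(-54, Mul(-3, g, n))) = Add(Rational(54, 5), Mul(Rational(3, 5), g, n)))
Add(-4975529, Function('J')(423, Mul(Add(-15, 17), -7))) = Add(-4975529, Add(Rational(54, 5), Mul(Rational(3, 5), Mul(Add(-15, 17), -7), 423))) = Add(-4975529, Add(Rational(54, 5), Mul(Rational(3, 5), Mul(2, -7), 423))) = Add(-4975529, Add(Rational(54, 5), Mul(Rational(3, 5), -14, 423))) = Add(-4975529, Add(Rational(54, 5), Rational(-17766, 5))) = Add(-4975529, Rational(-17712, 5)) = Rational(-24895357, 5)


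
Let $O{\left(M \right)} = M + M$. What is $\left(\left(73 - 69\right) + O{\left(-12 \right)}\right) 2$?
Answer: $-40$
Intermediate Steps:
$O{\left(M \right)} = 2 M$
$\left(\left(73 - 69\right) + O{\left(-12 \right)}\right) 2 = \left(\left(73 - 69\right) + 2 \left(-12\right)\right) 2 = \left(4 - 24\right) 2 = \left(-20\right) 2 = -40$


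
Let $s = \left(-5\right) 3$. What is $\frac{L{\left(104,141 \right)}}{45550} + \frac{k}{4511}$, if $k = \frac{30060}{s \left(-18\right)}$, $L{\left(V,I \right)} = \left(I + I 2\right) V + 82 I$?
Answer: $\frac{383512991}{308214075} \approx 1.2443$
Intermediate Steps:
$s = -15$
$L{\left(V,I \right)} = 82 I + 3 I V$ ($L{\left(V,I \right)} = \left(I + 2 I\right) V + 82 I = 3 I V + 82 I = 82 I + 3 I V$)
$k = \frac{334}{3}$ ($k = \frac{30060}{\left(-15\right) \left(-18\right)} = \frac{30060}{270} = 30060 \cdot \frac{1}{270} = \frac{334}{3} \approx 111.33$)
$\frac{L{\left(104,141 \right)}}{45550} + \frac{k}{4511} = \frac{141 \left(82 + 3 \cdot 104\right)}{45550} + \frac{334}{3 \cdot 4511} = 141 \left(82 + 312\right) \frac{1}{45550} + \frac{334}{3} \cdot \frac{1}{4511} = 141 \cdot 394 \cdot \frac{1}{45550} + \frac{334}{13533} = 55554 \cdot \frac{1}{45550} + \frac{334}{13533} = \frac{27777}{22775} + \frac{334}{13533} = \frac{383512991}{308214075}$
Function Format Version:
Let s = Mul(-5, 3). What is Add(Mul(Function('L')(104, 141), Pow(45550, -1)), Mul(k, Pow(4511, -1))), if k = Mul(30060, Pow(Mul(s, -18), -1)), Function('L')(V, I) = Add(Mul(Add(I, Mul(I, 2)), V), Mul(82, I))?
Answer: Rational(383512991, 308214075) ≈ 1.2443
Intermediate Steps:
s = -15
Function('L')(V, I) = Add(Mul(82, I), Mul(3, I, V)) (Function('L')(V, I) = Add(Mul(Add(I, Mul(2, I)), V), Mul(82, I)) = Add(Mul(Mul(3, I), V), Mul(82, I)) = Add(Mul(3, I, V), Mul(82, I)) = Add(Mul(82, I), Mul(3, I, V)))
k = Rational(334, 3) (k = Mul(30060, Pow(Mul(-15, -18), -1)) = Mul(30060, Pow(270, -1)) = Mul(30060, Rational(1, 270)) = Rational(334, 3) ≈ 111.33)
Add(Mul(Function('L')(104, 141), Pow(45550, -1)), Mul(k, Pow(4511, -1))) = Add(Mul(Mul(141, Add(82, Mul(3, 104))), Pow(45550, -1)), Mul(Rational(334, 3), Pow(4511, -1))) = Add(Mul(Mul(141, Add(82, 312)), Rational(1, 45550)), Mul(Rational(334, 3), Rational(1, 4511))) = Add(Mul(Mul(141, 394), Rational(1, 45550)), Rational(334, 13533)) = Add(Mul(55554, Rational(1, 45550)), Rational(334, 13533)) = Add(Rational(27777, 22775), Rational(334, 13533)) = Rational(383512991, 308214075)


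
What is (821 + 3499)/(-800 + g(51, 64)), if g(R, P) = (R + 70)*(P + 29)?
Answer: 4320/10453 ≈ 0.41328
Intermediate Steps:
g(R, P) = (29 + P)*(70 + R) (g(R, P) = (70 + R)*(29 + P) = (29 + P)*(70 + R))
(821 + 3499)/(-800 + g(51, 64)) = (821 + 3499)/(-800 + (2030 + 29*51 + 70*64 + 64*51)) = 4320/(-800 + (2030 + 1479 + 4480 + 3264)) = 4320/(-800 + 11253) = 4320/10453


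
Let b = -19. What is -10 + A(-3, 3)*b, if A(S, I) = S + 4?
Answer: -29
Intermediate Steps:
A(S, I) = 4 + S
-10 + A(-3, 3)*b = -10 + (4 - 3)*(-19) = -10 + 1*(-19) = -10 - 19 = -29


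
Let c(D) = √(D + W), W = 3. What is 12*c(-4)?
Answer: 12*I ≈ 12.0*I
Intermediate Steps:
c(D) = √(3 + D) (c(D) = √(D + 3) = √(3 + D))
12*c(-4) = 12*√(3 - 4) = 12*√(-1) = 12*I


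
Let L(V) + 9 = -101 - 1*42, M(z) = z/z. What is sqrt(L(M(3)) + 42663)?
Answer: sqrt(42511) ≈ 206.18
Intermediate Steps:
M(z) = 1
L(V) = -152 (L(V) = -9 + (-101 - 1*42) = -9 + (-101 - 42) = -9 - 143 = -152)
sqrt(L(M(3)) + 42663) = sqrt(-152 + 42663) = sqrt(42511)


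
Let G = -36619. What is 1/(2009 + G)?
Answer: -1/34610 ≈ -2.8893e-5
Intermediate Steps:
1/(2009 + G) = 1/(2009 - 36619) = 1/(-34610) = -1/34610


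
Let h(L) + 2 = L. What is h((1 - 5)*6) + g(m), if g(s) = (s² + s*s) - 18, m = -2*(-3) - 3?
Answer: -26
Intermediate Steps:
h(L) = -2 + L
m = 3 (m = 6 - 3 = 3)
g(s) = -18 + 2*s² (g(s) = (s² + s²) - 18 = 2*s² - 18 = -18 + 2*s²)
h((1 - 5)*6) + g(m) = (-2 + (1 - 5)*6) + (-18 + 2*3²) = (-2 - 4*6) + (-18 + 2*9) = (-2 - 24) + (-18 + 18) = -26 + 0 = -26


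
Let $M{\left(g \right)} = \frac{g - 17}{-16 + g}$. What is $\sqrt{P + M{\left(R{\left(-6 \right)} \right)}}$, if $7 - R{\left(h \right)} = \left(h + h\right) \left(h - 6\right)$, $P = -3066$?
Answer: $\frac{4 i \sqrt{498253}}{51} \approx 55.362 i$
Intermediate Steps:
$R{\left(h \right)} = 7 - 2 h \left(-6 + h\right)$ ($R{\left(h \right)} = 7 - \left(h + h\right) \left(h - 6\right) = 7 - 2 h \left(-6 + h\right)$)
$M{\left(g \right)} = \frac{-17 + g}{-16 + g}$
$\sqrt{P + M{\left(R{\left(-6 \right)} \right)}} = \sqrt{-3066 + \frac{-17 + \left(7 - 2 \left(-6\right)^{2} + 12 \left(-6\right)\right)}{-16 + \left(7 - 2 \left(-6\right)^{2} + 12 \left(-6\right)\right)}} = \sqrt{-3066 + \frac{-17 - 137}{-16 - 137}} = \sqrt{-3066 + \frac{1}{-153} \left(-154\right)} = \sqrt{-3066 - - \frac{154}{153}} = \sqrt{-3066 + \frac{154}{153}} = \sqrt{- \frac{468944}{153}} = \frac{4 i \sqrt{498253}}{51}$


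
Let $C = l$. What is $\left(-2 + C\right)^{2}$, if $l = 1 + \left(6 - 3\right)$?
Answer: $4$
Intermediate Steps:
$l = 4$ ($l = 1 + \left(6 - 3\right) = 1 + 3 = 4$)
$C = 4$
$\left(-2 + C\right)^{2} = \left(-2 + 4\right)^{2} = 2^{2} = 4$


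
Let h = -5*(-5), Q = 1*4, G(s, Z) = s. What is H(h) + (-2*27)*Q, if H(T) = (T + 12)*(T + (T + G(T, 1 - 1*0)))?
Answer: 2559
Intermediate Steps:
Q = 4
h = 25
H(T) = 3*T*(12 + T) (H(T) = (T + 12)*(T + (T + T)) = (12 + T)*(T + 2*T) = (12 + T)*(3*T) = 3*T*(12 + T))
H(h) + (-2*27)*Q = 3*25*(12 + 25) - 2*27*4 = 3*25*37 - 54*4 = 2775 - 216 = 2559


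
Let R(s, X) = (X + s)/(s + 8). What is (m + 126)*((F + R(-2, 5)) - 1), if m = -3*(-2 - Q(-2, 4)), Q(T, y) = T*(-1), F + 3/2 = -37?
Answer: -5382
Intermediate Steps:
F = -77/2 (F = -3/2 - 37 = -77/2 ≈ -38.500)
R(s, X) = (X + s)/(8 + s)
Q(T, y) = -T
m = 12 (m = -3*(-2 - (-1)*(-2)) = -3*(-2 - 1*2) = -3*(-2 - 2) = -3*(-4) = 12)
(m + 126)*((F + R(-2, 5)) - 1) = (12 + 126)*((-77/2 + (5 - 2)/(8 - 2)) - 1) = 138*((-77/2 + 3/6) - 1) = 138*((-77/2 + (⅙)*3) - 1) = 138*((-77/2 + ½) - 1) = 138*(-38 - 1) = 138*(-39) = -5382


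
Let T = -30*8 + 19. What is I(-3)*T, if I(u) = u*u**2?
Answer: 5967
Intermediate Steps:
T = -221 (T = -240 + 19 = -221)
I(u) = u**3
I(-3)*T = (-3)**3*(-221) = -27*(-221) = 5967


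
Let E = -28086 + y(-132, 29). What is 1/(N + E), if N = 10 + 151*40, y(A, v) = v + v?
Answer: -1/21978 ≈ -4.5500e-5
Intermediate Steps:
y(A, v) = 2*v
E = -28028 (E = -28086 + 2*29 = -28086 + 58 = -28028)
N = 6050 (N = 10 + 6040 = 6050)
1/(N + E) = 1/(6050 - 28028) = 1/(-21978) = -1/21978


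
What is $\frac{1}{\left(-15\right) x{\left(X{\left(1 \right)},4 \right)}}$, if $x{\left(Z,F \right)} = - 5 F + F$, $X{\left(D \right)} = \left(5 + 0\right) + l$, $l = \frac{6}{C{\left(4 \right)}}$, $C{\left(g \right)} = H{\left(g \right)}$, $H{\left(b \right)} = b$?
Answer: $\frac{1}{240} \approx 0.0041667$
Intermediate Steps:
$C{\left(g \right)} = g$
$l = \frac{3}{2}$ ($l = \frac{6}{4} = 6 \cdot \frac{1}{4} = \frac{3}{2} \approx 1.5$)
$X{\left(D \right)} = \frac{13}{2}$ ($X{\left(D \right)} = \left(5 + 0\right) + \frac{3}{2} = 5 + \frac{3}{2} = \frac{13}{2}$)
$x{\left(Z,F \right)} = - 4 F$
$\frac{1}{\left(-15\right) x{\left(X{\left(1 \right)},4 \right)}} = \frac{1}{\left(-15\right) \left(\left(-4\right) 4\right)} = \frac{1}{\left(-15\right) \left(-16\right)} = \frac{1}{240}$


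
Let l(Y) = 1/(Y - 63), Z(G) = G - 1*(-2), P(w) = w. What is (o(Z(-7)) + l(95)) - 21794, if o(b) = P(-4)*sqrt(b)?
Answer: -697407/32 - 4*I*sqrt(5) ≈ -21794.0 - 8.9443*I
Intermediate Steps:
Z(G) = 2 + G (Z(G) = G + 2 = 2 + G)
o(b) = -4*sqrt(b)
l(Y) = 1/(-63 + Y)
(o(Z(-7)) + l(95)) - 21794 = (-4*sqrt(2 - 7) + 1/(-63 + 95)) - 21794 = (-4*I*sqrt(5) + 1/32) - 21794 = (1/32 - 4*I*sqrt(5)) - 21794 = -697407/32 - 4*I*sqrt(5)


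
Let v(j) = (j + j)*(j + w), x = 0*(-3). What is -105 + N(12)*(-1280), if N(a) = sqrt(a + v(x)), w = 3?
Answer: -105 - 2560*sqrt(3) ≈ -4539.0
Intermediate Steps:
x = 0
v(j) = 2*j*(3 + j) (v(j) = (j + j)*(j + 3) = (2*j)*(3 + j) = 2*j*(3 + j))
N(a) = sqrt(a) (N(a) = sqrt(a + 2*0*(3 + 0)) = sqrt(a + 2*0*3) = sqrt(a + 0) = sqrt(a))
-105 + N(12)*(-1280) = -105 + sqrt(12)*(-1280) = -105 + (2*sqrt(3))*(-1280) = -105 - 2560*sqrt(3)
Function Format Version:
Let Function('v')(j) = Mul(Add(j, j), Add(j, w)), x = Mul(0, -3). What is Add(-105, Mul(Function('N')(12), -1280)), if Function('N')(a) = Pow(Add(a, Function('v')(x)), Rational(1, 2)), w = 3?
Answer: Add(-105, Mul(-2560, Pow(3, Rational(1, 2)))) ≈ -4539.0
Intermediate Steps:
x = 0
Function('v')(j) = Mul(2, j, Add(3, j)) (Function('v')(j) = Mul(Add(j, j), Add(j, 3)) = Mul(Mul(2, j), Add(3, j)) = Mul(2, j, Add(3, j)))
Function('N')(a) = Pow(a, Rational(1, 2)) (Function('N')(a) = Pow(Add(a, Mul(2, 0, Add(3, 0))), Rational(1, 2)) = Pow(Add(a, Mul(2, 0, 3)), Rational(1, 2)) = Pow(Add(a, 0), Rational(1, 2)) = Pow(a, Rational(1, 2)))
Add(-105, Mul(Function('N')(12), -1280)) = Add(-105, Mul(Pow(12, Rational(1, 2)), -1280)) = Add(-105, Mul(Mul(2, Pow(3, Rational(1, 2))), -1280)) = Add(-105, Mul(-2560, Pow(3, Rational(1, 2))))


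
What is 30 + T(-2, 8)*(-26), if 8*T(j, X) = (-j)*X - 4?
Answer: -9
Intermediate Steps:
T(j, X) = -½ - X*j/8 (T(j, X) = ((-j)*X - 4)/8 = (-X*j - 4)/8 = (-4 - X*j)/8 = -½ - X*j/8)
30 + T(-2, 8)*(-26) = 30 + (-½ - ⅛*8*(-2))*(-26) = 30 + (-½ + 2)*(-26) = 30 + (3/2)*(-26) = 30 - 39 = -9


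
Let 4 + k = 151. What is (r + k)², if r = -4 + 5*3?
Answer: 24964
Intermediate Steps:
k = 147 (k = -4 + 151 = 147)
r = 11 (r = -4 + 15 = 11)
(r + k)² = (11 + 147)² = 158² = 24964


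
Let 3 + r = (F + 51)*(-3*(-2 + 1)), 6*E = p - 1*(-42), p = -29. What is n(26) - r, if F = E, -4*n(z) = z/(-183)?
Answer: -28633/183 ≈ -156.46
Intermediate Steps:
n(z) = z/732 (n(z) = -z/(4*(-183)) = -z*(-1)/(4*183) = -(-1)*z/732 = z/732)
E = 13/6 (E = (-29 - 1*(-42))/6 = (-29 + 42)/6 = (⅙)*13 = 13/6 ≈ 2.1667)
F = 13/6 ≈ 2.1667
r = 313/2 (r = -3 + (13/6 + 51)*(-3*(-2 + 1)) = -3 + 319*(-3*(-1))/6 = -3 + (319/6)*3 = -3 + 319/2 = 313/2 ≈ 156.50)
n(26) - r = (1/732)*26 - 1*313/2 = 13/366 - 313/2 = -28633/183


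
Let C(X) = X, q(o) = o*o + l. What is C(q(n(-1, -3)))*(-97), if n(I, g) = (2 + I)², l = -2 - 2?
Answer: 291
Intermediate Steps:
l = -4
q(o) = -4 + o² (q(o) = o*o - 4 = o² - 4 = -4 + o²)
C(q(n(-1, -3)))*(-97) = (-4 + ((2 - 1)²)²)*(-97) = (-4 + (1²)²)*(-97) = (-4 + 1²)*(-97) = (-4 + 1)*(-97) = -3*(-97) = 291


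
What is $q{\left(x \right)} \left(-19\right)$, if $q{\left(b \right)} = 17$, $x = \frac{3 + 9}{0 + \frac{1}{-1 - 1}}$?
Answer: $-323$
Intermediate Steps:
$x = -24$ ($x = \frac{12}{0 + \frac{1}{-2}} = \frac{12}{0 - \frac{1}{2}} = \frac{12}{- \frac{1}{2}} = 12 \left(-2\right) = -24$)
$q{\left(x \right)} \left(-19\right) = 17 \left(-19\right) = -323$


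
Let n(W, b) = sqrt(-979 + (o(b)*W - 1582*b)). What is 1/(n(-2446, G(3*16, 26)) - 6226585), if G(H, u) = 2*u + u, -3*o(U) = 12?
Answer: -6226585/38770360876816 - I*sqrt(114591)/38770360876816 ≈ -1.606e-7 - 8.7312e-12*I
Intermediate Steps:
o(U) = -4 (o(U) = -1/3*12 = -4)
G(H, u) = 3*u
n(W, b) = sqrt(-979 - 1582*b - 4*W) (n(W, b) = sqrt(-979 + (-4*W - 1582*b)) = sqrt(-979 + (-1582*b - 4*W)) = sqrt(-979 - 1582*b - 4*W))
1/(n(-2446, G(3*16, 26)) - 6226585) = 1/(sqrt(-979 - 4746*26 - 4*(-2446)) - 6226585) = 1/(sqrt(-979 - 1582*78 + 9784) - 6226585) = 1/(sqrt(-979 - 123396 + 9784) - 6226585) = 1/(sqrt(-114591) - 6226585) = 1/(I*sqrt(114591) - 6226585) = 1/(-6226585 + I*sqrt(114591))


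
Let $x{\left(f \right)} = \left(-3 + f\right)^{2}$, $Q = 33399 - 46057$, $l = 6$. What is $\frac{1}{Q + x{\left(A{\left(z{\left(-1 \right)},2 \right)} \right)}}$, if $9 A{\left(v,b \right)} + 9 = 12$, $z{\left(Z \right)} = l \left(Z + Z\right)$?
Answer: $- \frac{9}{113858} \approx -7.9046 \cdot 10^{-5}$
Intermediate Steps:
$z{\left(Z \right)} = 12 Z$ ($z{\left(Z \right)} = 6 \left(Z + Z\right) = 6 \cdot 2 Z = 12 Z$)
$Q = -12658$ ($Q = 33399 - 46057 = -12658$)
$A{\left(v,b \right)} = \frac{1}{3}$ ($A{\left(v,b \right)} = -1 + \frac{1}{9} \cdot 12 = -1 + \frac{4}{3} = \frac{1}{3}$)
$\frac{1}{Q + x{\left(A{\left(z{\left(-1 \right)},2 \right)} \right)}} = \frac{1}{-12658 + \left(-3 + \frac{1}{3}\right)^{2}} = \frac{1}{-12658 + \left(- \frac{8}{3}\right)^{2}} = \frac{1}{-12658 + \frac{64}{9}} = \frac{1}{- \frac{113858}{9}} = - \frac{9}{113858}$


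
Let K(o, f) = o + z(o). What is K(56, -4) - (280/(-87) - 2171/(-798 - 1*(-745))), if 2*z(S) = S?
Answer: 213287/4611 ≈ 46.256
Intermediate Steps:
z(S) = S/2
K(o, f) = 3*o/2 (K(o, f) = o + o/2 = 3*o/2)
K(56, -4) - (280/(-87) - 2171/(-798 - 1*(-745))) = (3/2)*56 - (280/(-87) - 2171/(-798 - 1*(-745))) = 84 - (280*(-1/87) - 2171/(-798 + 745)) = 84 - (-280/87 - 2171/(-53)) = 84 - (-280/87 - 2171*(-1/53)) = 84 - (-280/87 + 2171/53) = 84 - 1*174037/4611 = 84 - 174037/4611 = 213287/4611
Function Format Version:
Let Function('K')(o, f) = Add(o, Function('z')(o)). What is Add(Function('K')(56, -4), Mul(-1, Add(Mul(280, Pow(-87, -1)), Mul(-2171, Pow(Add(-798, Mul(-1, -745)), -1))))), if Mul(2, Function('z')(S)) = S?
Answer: Rational(213287, 4611) ≈ 46.256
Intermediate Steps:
Function('z')(S) = Mul(Rational(1, 2), S)
Function('K')(o, f) = Mul(Rational(3, 2), o) (Function('K')(o, f) = Add(o, Mul(Rational(1, 2), o)) = Mul(Rational(3, 2), o))
Add(Function('K')(56, -4), Mul(-1, Add(Mul(280, Pow(-87, -1)), Mul(-2171, Pow(Add(-798, Mul(-1, -745)), -1))))) = Add(Mul(Rational(3, 2), 56), Mul(-1, Add(Mul(280, Pow(-87, -1)), Mul(-2171, Pow(Add(-798, Mul(-1, -745)), -1))))) = Add(84, Mul(-1, Add(Mul(280, Rational(-1, 87)), Mul(-2171, Pow(Add(-798, 745), -1))))) = Add(84, Mul(-1, Add(Rational(-280, 87), Mul(-2171, Pow(-53, -1))))) = Add(84, Mul(-1, Add(Rational(-280, 87), Mul(-2171, Rational(-1, 53))))) = Add(84, Mul(-1, Add(Rational(-280, 87), Rational(2171, 53)))) = Add(84, Mul(-1, Rational(174037, 4611))) = Add(84, Rational(-174037, 4611)) = Rational(213287, 4611)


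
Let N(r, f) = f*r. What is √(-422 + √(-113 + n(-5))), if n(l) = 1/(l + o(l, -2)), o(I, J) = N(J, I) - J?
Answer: √(-20678 + 7*I*√5530)/7 ≈ 0.25855 + 20.544*I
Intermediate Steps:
o(I, J) = -J + I*J (o(I, J) = I*J - J = -J + I*J)
n(l) = 1/(2 - l) (n(l) = 1/(l - 2*(-1 + l)) = 1/(l + (2 - 2*l)) = 1/(2 - l))
√(-422 + √(-113 + n(-5))) = √(-422 + √(-113 + 1/(2 - 1*(-5)))) = √(-422 + √(-113 + 1/(2 + 5))) = √(-422 + √(-113 + 1/7)) = √(-422 + √(-113 + ⅐)) = √(-422 + √(-790/7)) = √(-422 + I*√5530/7)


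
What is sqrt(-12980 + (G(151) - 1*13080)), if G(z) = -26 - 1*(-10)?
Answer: 2*I*sqrt(6519) ≈ 161.48*I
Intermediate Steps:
G(z) = -16 (G(z) = -26 + 10 = -16)
sqrt(-12980 + (G(151) - 1*13080)) = sqrt(-12980 + (-16 - 1*13080)) = sqrt(-12980 + (-16 - 13080)) = sqrt(-12980 - 13096) = sqrt(-26076) = 2*I*sqrt(6519)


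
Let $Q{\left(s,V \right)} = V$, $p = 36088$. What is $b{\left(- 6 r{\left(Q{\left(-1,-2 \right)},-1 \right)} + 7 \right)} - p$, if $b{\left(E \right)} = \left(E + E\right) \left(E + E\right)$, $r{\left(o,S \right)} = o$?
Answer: $-34644$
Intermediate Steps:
$b{\left(E \right)} = 4 E^{2}$ ($b{\left(E \right)} = 2 E 2 E = 4 E^{2}$)
$b{\left(- 6 r{\left(Q{\left(-1,-2 \right)},-1 \right)} + 7 \right)} - p = 4 \left(\left(-6\right) \left(-2\right) + 7\right)^{2} - 36088 = 4 \left(12 + 7\right)^{2} - 36088 = 4 \cdot 19^{2} - 36088 = 4 \cdot 361 - 36088 = 1444 - 36088 = -34644$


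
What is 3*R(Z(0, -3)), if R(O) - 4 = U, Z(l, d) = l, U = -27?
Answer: -69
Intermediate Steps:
R(O) = -23 (R(O) = 4 - 27 = -23)
3*R(Z(0, -3)) = 3*(-23) = -69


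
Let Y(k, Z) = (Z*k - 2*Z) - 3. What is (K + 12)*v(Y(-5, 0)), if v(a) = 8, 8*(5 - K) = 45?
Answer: 91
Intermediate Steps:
Y(k, Z) = -3 - 2*Z + Z*k (Y(k, Z) = (-2*Z + Z*k) - 3 = -3 - 2*Z + Z*k)
K = -5/8 (K = 5 - 1/8*45 = 5 - 45/8 = -5/8 ≈ -0.62500)
(K + 12)*v(Y(-5, 0)) = (-5/8 + 12)*8 = (91/8)*8 = 91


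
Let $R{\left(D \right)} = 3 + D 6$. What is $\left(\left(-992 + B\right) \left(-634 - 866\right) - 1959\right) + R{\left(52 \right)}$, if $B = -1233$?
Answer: $3335856$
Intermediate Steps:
$R{\left(D \right)} = 3 + 6 D$
$\left(\left(-992 + B\right) \left(-634 - 866\right) - 1959\right) + R{\left(52 \right)} = \left(\left(-992 - 1233\right) \left(-634 - 866\right) - 1959\right) + \left(3 + 6 \cdot 52\right) = \left(\left(-2225\right) \left(-1500\right) - 1959\right) + \left(3 + 312\right) = \left(3337500 - 1959\right) + 315 = 3335541 + 315 = 3335856$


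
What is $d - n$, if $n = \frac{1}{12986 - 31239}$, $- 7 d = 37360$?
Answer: $- \frac{681932073}{127771} \approx -5337.1$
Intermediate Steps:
$d = - \frac{37360}{7}$ ($d = \left(- \frac{1}{7}\right) 37360 = - \frac{37360}{7} \approx -5337.1$)
$n = - \frac{1}{18253}$ ($n = \frac{1}{-18253} = - \frac{1}{18253} \approx -5.4786 \cdot 10^{-5}$)
$d - n = - \frac{37360}{7} - - \frac{1}{18253} = - \frac{37360}{7} + \frac{1}{18253} = - \frac{681932073}{127771}$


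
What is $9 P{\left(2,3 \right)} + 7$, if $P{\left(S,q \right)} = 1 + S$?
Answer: $34$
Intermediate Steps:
$9 P{\left(2,3 \right)} + 7 = 9 \left(1 + 2\right) + 7 = 9 \cdot 3 + 7 = 27 + 7 = 34$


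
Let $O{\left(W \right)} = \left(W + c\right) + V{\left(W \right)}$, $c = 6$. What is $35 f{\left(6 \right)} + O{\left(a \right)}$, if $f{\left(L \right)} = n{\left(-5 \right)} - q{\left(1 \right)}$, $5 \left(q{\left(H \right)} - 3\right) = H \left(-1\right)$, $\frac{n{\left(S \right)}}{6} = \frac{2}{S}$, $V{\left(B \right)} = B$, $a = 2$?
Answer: $-172$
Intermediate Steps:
$n{\left(S \right)} = \frac{12}{S}$ ($n{\left(S \right)} = 6 \frac{2}{S} = \frac{12}{S}$)
$q{\left(H \right)} = 3 - \frac{H}{5}$ ($q{\left(H \right)} = 3 + \frac{H \left(-1\right)}{5} = 3 + \frac{\left(-1\right) H}{5} = 3 - \frac{H}{5}$)
$O{\left(W \right)} = 6 + 2 W$ ($O{\left(W \right)} = \left(W + 6\right) + W = \left(6 + W\right) + W = 6 + 2 W$)
$f{\left(L \right)} = - \frac{26}{5}$ ($f{\left(L \right)} = \frac{12}{-5} - \left(3 - \frac{1}{5}\right) = 12 \left(- \frac{1}{5}\right) - \left(3 - \frac{1}{5}\right) = - \frac{12}{5} - \frac{14}{5} = - \frac{26}{5}$)
$35 f{\left(6 \right)} + O{\left(a \right)} = 35 \left(- \frac{26}{5}\right) + \left(6 + 2 \cdot 2\right) = -182 + \left(6 + 4\right) = -182 + 10 = -172$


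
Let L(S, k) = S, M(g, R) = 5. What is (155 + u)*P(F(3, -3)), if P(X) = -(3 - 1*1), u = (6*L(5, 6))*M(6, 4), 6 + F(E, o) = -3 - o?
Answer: -610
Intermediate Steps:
F(E, o) = -9 - o (F(E, o) = -6 + (-3 - o) = -9 - o)
u = 150 (u = (6*5)*5 = 30*5 = 150)
P(X) = -2 (P(X) = -(3 - 1) = -1*2 = -2)
(155 + u)*P(F(3, -3)) = (155 + 150)*(-2) = 305*(-2) = -610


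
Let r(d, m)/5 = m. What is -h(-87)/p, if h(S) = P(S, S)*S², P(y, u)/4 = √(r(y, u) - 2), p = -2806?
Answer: 15138*I*√437/1403 ≈ 225.55*I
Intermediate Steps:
r(d, m) = 5*m
P(y, u) = 4*√(-2 + 5*u) (P(y, u) = 4*√(5*u - 2) = 4*√(-2 + 5*u))
h(S) = 4*S²*√(-2 + 5*S) (h(S) = (4*√(-2 + 5*S))*S² = 4*S²*√(-2 + 5*S))
-h(-87)/p = -4*(-87)²*√(-2 + 5*(-87))/(-2806) = -4*7569*√(-2 - 435)*(-1)/2806 = -4*7569*√(-437)*(-1)/2806 = -4*7569*(I*√437)*(-1)/2806 = -30276*I*√437*(-1)/2806 = -(-15138)*I*√437/1403 = 15138*I*√437/1403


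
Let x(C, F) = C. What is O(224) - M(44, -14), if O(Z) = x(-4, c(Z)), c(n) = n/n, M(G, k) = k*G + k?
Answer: 626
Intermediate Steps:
M(G, k) = k + G*k (M(G, k) = G*k + k = k + G*k)
c(n) = 1
O(Z) = -4
O(224) - M(44, -14) = -4 - (-14)*(1 + 44) = -4 - (-14)*45 = -4 - 1*(-630) = -4 + 630 = 626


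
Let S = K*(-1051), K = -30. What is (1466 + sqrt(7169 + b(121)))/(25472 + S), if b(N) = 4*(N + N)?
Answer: 733/28501 + sqrt(8137)/57002 ≈ 0.027301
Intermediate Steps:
b(N) = 8*N (b(N) = 4*(2*N) = 8*N)
S = 31530 (S = -30*(-1051) = 31530)
(1466 + sqrt(7169 + b(121)))/(25472 + S) = (1466 + sqrt(7169 + 8*121))/(25472 + 31530) = (1466 + sqrt(7169 + 968))/57002 = (1466 + sqrt(8137))*(1/57002) = 733/28501 + sqrt(8137)/57002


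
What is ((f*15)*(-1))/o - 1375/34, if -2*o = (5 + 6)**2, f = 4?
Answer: -162295/4114 ≈ -39.449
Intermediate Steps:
o = -121/2 (o = -(5 + 6)**2/2 = -1/2*11**2 = -1/2*121 = -121/2 ≈ -60.500)
((f*15)*(-1))/o - 1375/34 = ((4*15)*(-1))/(-121/2) - 1375/34 = (60*(-1))*(-2/121) - 1375*1/34 = -60*(-2/121) - 1375/34 = 120/121 - 1375/34 = -162295/4114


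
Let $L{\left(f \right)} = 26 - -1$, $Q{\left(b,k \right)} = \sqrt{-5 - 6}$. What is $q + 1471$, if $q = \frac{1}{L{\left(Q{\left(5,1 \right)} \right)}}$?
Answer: $\frac{39718}{27} \approx 1471.0$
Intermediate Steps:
$Q{\left(b,k \right)} = i \sqrt{11}$ ($Q{\left(b,k \right)} = \sqrt{-11} = i \sqrt{11}$)
$L{\left(f \right)} = 27$ ($L{\left(f \right)} = 26 + 1 = 27$)
$q = \frac{1}{27} \approx 0.037037$
$q + 1471 = \frac{1}{27} + 1471 = \frac{39718}{27}$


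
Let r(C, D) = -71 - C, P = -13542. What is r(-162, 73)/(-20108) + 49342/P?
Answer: -496700629/136151268 ≈ -3.6482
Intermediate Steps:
r(-162, 73)/(-20108) + 49342/P = (-71 - 1*(-162))/(-20108) + 49342/(-13542) = (-71 + 162)*(-1/20108) + 49342*(-1/13542) = 91*(-1/20108) - 24671/6771 = -91/20108 - 24671/6771 = -496700629/136151268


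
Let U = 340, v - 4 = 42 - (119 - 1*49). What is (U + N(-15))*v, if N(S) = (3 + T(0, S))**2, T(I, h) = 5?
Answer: -9696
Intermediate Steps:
v = -24 (v = 4 + (42 - (119 - 1*49)) = 4 + (42 - (119 - 49)) = 4 + (42 - 1*70) = 4 + (42 - 70) = 4 - 28 = -24)
N(S) = 64 (N(S) = (3 + 5)**2 = 8**2 = 64)
(U + N(-15))*v = (340 + 64)*(-24) = 404*(-24) = -9696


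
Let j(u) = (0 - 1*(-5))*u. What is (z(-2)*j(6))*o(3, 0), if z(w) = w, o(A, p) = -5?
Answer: 300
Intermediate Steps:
j(u) = 5*u (j(u) = (0 + 5)*u = 5*u)
(z(-2)*j(6))*o(3, 0) = -10*6*(-5) = -2*30*(-5) = -60*(-5) = 300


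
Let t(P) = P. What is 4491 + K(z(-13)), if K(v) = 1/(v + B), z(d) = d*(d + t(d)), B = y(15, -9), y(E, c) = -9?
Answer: 1477540/329 ≈ 4491.0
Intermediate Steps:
B = -9
z(d) = 2*d² (z(d) = d*(d + d) = d*(2*d) = 2*d²)
K(v) = 1/(-9 + v) (K(v) = 1/(v - 9) = 1/(-9 + v))
4491 + K(z(-13)) = 4491 + 1/(-9 + 2*(-13)²) = 4491 + 1/(-9 + 2*169) = 4491 + 1/(-9 + 338) = 4491 + 1/329 = 1477540/329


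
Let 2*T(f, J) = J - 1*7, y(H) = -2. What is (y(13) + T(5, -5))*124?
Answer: -992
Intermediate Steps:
T(f, J) = -7/2 + J/2 (T(f, J) = (J - 1*7)/2 = (J - 7)/2 = (-7 + J)/2 = -7/2 + J/2)
(y(13) + T(5, -5))*124 = (-2 + (-7/2 + (½)*(-5)))*124 = (-2 + (-7/2 - 5/2))*124 = (-2 - 6)*124 = -8*124 = -992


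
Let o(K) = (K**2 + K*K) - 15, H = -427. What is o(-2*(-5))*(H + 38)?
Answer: -71965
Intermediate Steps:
o(K) = -15 + 2*K**2 (o(K) = (K**2 + K**2) - 15 = 2*K**2 - 15 = -15 + 2*K**2)
o(-2*(-5))*(H + 38) = (-15 + 2*(-2*(-5))**2)*(-427 + 38) = (-15 + 2*10**2)*(-389) = (-15 + 2*100)*(-389) = (-15 + 200)*(-389) = 185*(-389) = -71965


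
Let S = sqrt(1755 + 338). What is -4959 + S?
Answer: -4959 + sqrt(2093) ≈ -4913.3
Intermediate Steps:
S = sqrt(2093) ≈ 45.749
-4959 + S = -4959 + sqrt(2093)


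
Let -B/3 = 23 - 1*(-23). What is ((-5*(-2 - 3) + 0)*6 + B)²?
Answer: 144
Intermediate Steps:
B = -138 (B = -3*(23 - 1*(-23)) = -3*(23 + 23) = -3*46 = -138)
((-5*(-2 - 3) + 0)*6 + B)² = ((-5*(-2 - 3) + 0)*6 - 138)² = ((-5*(-5) + 0)*6 - 138)² = ((25 + 0)*6 - 138)² = (25*6 - 138)² = (150 - 138)² = 12² = 144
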